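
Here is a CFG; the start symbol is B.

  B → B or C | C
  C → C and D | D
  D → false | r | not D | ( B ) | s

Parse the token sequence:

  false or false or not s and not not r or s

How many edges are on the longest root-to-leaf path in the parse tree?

6

[B [B [B [B [C [D false]]] or [C [D false]]] or [C [C [D not [D s]]] and [D not [D not [D r]]]]] or [C [D s]]]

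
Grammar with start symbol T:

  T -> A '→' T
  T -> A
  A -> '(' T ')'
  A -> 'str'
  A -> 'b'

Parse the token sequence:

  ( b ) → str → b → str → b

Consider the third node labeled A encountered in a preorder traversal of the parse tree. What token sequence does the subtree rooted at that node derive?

[T [A ( [T [A b]] )] → [T [A str] → [T [A b] → [T [A str] → [T [A b]]]]]]

str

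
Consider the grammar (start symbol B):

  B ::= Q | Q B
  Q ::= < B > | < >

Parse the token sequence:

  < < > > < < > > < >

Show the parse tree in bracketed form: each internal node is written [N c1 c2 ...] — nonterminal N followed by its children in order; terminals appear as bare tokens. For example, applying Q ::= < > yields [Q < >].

[B [Q < [B [Q < >]] >] [B [Q < [B [Q < >]] >] [B [Q < >]]]]

B
Q B
< B > B
< Q > B
< < > > B
< < > > Q B
< < > > < B > B
< < > > < Q > B
< < > > < < > > B
< < > > < < > > Q
< < > > < < > > < >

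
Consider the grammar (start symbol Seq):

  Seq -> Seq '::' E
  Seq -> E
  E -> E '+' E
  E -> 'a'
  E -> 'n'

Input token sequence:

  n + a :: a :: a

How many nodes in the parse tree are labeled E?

[Seq [Seq [Seq [E [E n] + [E a]]] :: [E a]] :: [E a]]

5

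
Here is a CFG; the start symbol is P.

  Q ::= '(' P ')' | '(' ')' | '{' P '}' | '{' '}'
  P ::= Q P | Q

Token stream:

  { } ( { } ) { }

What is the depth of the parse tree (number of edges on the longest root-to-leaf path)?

5

[P [Q { }] [P [Q ( [P [Q { }]] )] [P [Q { }]]]]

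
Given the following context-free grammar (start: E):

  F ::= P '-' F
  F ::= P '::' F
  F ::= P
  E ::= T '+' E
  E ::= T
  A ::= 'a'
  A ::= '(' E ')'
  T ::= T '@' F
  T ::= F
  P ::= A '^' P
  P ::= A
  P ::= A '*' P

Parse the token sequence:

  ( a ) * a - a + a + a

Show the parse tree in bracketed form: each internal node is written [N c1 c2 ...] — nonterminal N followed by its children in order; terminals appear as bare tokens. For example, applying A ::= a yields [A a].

[E [T [F [P [A ( [E [T [F [P [A a]]]]] )] * [P [A a]]] - [F [P [A a]]]]] + [E [T [F [P [A a]]]] + [E [T [F [P [A a]]]]]]]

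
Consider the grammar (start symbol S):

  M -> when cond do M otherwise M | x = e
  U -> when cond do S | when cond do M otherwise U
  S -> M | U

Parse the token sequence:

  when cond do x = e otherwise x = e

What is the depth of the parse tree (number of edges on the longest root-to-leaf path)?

3

[S [M when cond do [M x = e] otherwise [M x = e]]]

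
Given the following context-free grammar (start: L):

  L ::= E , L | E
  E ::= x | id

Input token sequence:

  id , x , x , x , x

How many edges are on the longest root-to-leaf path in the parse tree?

[L [E id] , [L [E x] , [L [E x] , [L [E x] , [L [E x]]]]]]

6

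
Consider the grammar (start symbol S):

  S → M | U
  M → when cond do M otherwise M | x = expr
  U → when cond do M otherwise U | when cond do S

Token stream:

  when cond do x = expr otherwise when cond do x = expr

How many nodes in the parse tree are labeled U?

2

[S [U when cond do [M x = expr] otherwise [U when cond do [S [M x = expr]]]]]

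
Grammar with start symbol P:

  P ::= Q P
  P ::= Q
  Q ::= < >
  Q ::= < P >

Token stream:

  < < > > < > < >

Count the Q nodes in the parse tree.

4

[P [Q < [P [Q < >]] >] [P [Q < >] [P [Q < >]]]]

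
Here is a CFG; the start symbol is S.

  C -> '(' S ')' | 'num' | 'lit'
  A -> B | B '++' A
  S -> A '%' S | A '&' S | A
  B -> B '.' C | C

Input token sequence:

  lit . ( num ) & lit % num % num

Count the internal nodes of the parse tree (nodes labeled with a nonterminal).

22

[S [A [B [B [C lit]] . [C ( [S [A [B [C num]]]] )]]] & [S [A [B [C lit]]] % [S [A [B [C num]]] % [S [A [B [C num]]]]]]]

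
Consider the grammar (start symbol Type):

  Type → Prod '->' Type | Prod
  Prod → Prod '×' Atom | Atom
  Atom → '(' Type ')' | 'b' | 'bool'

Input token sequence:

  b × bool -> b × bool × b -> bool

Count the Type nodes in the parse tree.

3

[Type [Prod [Prod [Atom b]] × [Atom bool]] -> [Type [Prod [Prod [Prod [Atom b]] × [Atom bool]] × [Atom b]] -> [Type [Prod [Atom bool]]]]]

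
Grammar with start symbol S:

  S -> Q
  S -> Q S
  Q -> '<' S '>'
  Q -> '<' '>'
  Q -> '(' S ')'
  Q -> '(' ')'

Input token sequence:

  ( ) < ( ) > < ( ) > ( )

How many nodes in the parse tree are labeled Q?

[S [Q ( )] [S [Q < [S [Q ( )]] >] [S [Q < [S [Q ( )]] >] [S [Q ( )]]]]]

6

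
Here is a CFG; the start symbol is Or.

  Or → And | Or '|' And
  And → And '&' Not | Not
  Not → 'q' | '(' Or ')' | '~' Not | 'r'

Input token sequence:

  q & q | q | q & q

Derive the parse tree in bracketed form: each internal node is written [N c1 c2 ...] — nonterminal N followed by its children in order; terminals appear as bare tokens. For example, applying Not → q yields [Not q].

Or
Or | And
Or | And | And
And | And | And
And & Not | And | And
Not & Not | And | And
q & Not | And | And
q & q | And | And
q & q | Not | And
q & q | q | And
q & q | q | And & Not
q & q | q | Not & Not
q & q | q | q & Not
q & q | q | q & q

[Or [Or [Or [And [And [Not q]] & [Not q]]] | [And [Not q]]] | [And [And [Not q]] & [Not q]]]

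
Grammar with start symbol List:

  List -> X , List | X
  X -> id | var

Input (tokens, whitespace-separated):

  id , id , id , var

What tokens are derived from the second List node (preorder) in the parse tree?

id , id , var

[List [X id] , [List [X id] , [List [X id] , [List [X var]]]]]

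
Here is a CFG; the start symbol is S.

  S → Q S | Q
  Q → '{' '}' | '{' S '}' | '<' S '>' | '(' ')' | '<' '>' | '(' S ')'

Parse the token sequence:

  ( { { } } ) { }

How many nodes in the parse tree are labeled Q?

4

[S [Q ( [S [Q { [S [Q { }]] }]] )] [S [Q { }]]]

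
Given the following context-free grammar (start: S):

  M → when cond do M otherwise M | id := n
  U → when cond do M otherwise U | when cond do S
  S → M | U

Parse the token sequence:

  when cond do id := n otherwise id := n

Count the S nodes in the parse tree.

[S [M when cond do [M id := n] otherwise [M id := n]]]

1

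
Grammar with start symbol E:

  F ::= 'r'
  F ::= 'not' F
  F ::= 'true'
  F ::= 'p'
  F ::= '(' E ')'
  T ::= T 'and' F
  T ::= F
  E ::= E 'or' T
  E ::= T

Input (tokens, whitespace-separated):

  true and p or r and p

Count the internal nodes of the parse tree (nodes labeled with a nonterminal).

10

[E [E [T [T [F true]] and [F p]]] or [T [T [F r]] and [F p]]]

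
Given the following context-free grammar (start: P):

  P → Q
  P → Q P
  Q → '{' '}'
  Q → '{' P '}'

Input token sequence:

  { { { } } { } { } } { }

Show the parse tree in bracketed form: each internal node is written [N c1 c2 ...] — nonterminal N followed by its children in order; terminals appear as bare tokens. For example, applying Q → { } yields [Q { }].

[P [Q { [P [Q { [P [Q { }]] }] [P [Q { }] [P [Q { }]]]] }] [P [Q { }]]]

P
Q P
{ P } P
{ Q P } P
{ { P } P } P
{ { Q } P } P
{ { { } } P } P
{ { { } } Q P } P
{ { { } } { } P } P
{ { { } } { } Q } P
{ { { } } { } { } } P
{ { { } } { } { } } Q
{ { { } } { } { } } { }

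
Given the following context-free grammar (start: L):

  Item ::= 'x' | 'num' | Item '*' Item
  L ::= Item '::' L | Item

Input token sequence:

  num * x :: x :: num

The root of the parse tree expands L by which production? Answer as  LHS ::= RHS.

[L [Item [Item num] * [Item x]] :: [L [Item x] :: [L [Item num]]]]

L ::= Item '::' L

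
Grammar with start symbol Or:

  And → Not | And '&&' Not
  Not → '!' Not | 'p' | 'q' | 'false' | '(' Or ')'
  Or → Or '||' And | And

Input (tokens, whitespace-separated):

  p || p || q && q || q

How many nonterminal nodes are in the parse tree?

[Or [Or [Or [Or [And [Not p]]] || [And [Not p]]] || [And [And [Not q]] && [Not q]]] || [And [Not q]]]

14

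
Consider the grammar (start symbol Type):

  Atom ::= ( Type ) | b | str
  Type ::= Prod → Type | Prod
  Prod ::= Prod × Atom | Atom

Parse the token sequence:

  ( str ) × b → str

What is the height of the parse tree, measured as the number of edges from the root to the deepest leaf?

7

[Type [Prod [Prod [Atom ( [Type [Prod [Atom str]]] )]] × [Atom b]] → [Type [Prod [Atom str]]]]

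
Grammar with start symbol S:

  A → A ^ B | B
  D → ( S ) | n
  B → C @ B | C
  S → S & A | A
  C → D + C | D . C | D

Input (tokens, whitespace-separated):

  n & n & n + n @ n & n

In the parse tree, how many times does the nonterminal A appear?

[S [S [S [S [A [B [C [D n]]]]] & [A [B [C [D n]]]]] & [A [B [C [D n] + [C [D n]]] @ [B [C [D n]]]]]] & [A [B [C [D n]]]]]

4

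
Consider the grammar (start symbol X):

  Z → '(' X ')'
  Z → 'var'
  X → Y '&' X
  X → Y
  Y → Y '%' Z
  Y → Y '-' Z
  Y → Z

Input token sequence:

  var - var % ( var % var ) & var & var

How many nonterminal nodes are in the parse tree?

[X [Y [Y [Y [Z var]] - [Z var]] % [Z ( [X [Y [Y [Z var]] % [Z var]]] )]] & [X [Y [Z var]] & [X [Y [Z var]]]]]

18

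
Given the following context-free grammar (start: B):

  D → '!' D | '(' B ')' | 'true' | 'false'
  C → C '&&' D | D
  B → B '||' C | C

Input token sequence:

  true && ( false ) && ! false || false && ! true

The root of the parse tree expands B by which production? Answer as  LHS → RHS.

[B [B [C [C [C [D true]] && [D ( [B [C [D false]]] )]] && [D ! [D false]]]] || [C [C [D false]] && [D ! [D true]]]]

B → B '||' C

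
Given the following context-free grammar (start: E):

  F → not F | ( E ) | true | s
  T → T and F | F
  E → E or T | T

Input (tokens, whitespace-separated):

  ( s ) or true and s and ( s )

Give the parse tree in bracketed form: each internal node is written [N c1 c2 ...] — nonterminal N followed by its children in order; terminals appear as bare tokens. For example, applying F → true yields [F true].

E
E or T
T or T
F or T
( E ) or T
( T ) or T
( F ) or T
( s ) or T
( s ) or T and F
( s ) or T and F and F
( s ) or F and F and F
( s ) or true and F and F
( s ) or true and s and F
( s ) or true and s and ( E )
( s ) or true and s and ( T )
( s ) or true and s and ( F )
( s ) or true and s and ( s )

[E [E [T [F ( [E [T [F s]]] )]]] or [T [T [T [F true]] and [F s]] and [F ( [E [T [F s]]] )]]]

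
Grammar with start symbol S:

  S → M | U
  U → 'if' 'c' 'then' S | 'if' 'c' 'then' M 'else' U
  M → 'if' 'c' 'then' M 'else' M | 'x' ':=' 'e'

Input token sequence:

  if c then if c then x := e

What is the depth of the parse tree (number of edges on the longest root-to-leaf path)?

[S [U if c then [S [U if c then [S [M x := e]]]]]]

6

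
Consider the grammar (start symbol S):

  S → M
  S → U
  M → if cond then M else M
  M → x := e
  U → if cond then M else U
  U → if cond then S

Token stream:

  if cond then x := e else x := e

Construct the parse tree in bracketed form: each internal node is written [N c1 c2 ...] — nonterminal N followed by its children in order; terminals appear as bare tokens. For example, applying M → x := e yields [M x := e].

[S [M if cond then [M x := e] else [M x := e]]]

S
M
if cond then M else M
if cond then x := e else M
if cond then x := e else x := e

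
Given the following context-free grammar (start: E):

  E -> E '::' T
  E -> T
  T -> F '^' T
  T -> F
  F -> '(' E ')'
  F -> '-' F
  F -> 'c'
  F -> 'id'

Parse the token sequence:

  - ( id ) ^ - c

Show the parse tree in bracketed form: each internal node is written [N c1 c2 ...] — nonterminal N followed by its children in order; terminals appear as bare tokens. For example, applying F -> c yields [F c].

[E [T [F - [F ( [E [T [F id]]] )]] ^ [T [F - [F c]]]]]

E
T
F ^ T
- F ^ T
- ( E ) ^ T
- ( T ) ^ T
- ( F ) ^ T
- ( id ) ^ T
- ( id ) ^ F
- ( id ) ^ - F
- ( id ) ^ - c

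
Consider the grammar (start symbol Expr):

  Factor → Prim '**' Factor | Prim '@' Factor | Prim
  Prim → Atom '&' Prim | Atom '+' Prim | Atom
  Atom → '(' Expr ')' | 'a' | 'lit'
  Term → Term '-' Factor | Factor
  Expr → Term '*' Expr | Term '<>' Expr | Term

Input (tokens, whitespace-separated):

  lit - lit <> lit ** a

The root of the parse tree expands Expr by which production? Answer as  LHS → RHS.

Expr → Term '<>' Expr

[Expr [Term [Term [Factor [Prim [Atom lit]]]] - [Factor [Prim [Atom lit]]]] <> [Expr [Term [Factor [Prim [Atom lit]] ** [Factor [Prim [Atom a]]]]]]]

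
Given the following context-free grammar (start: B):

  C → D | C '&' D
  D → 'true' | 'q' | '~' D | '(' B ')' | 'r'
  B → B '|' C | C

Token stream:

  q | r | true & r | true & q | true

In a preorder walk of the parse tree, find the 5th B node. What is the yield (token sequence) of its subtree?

q

[B [B [B [B [B [C [D q]]] | [C [D r]]] | [C [C [D true]] & [D r]]] | [C [C [D true]] & [D q]]] | [C [D true]]]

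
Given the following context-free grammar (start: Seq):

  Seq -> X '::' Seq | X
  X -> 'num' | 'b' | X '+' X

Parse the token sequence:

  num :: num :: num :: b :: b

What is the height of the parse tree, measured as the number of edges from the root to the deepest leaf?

[Seq [X num] :: [Seq [X num] :: [Seq [X num] :: [Seq [X b] :: [Seq [X b]]]]]]

6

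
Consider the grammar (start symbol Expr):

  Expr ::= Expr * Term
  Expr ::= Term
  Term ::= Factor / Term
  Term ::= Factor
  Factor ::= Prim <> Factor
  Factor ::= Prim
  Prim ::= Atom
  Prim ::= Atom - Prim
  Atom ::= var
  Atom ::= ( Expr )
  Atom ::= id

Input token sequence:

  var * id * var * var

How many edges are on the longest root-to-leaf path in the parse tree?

[Expr [Expr [Expr [Expr [Term [Factor [Prim [Atom var]]]]] * [Term [Factor [Prim [Atom id]]]]] * [Term [Factor [Prim [Atom var]]]]] * [Term [Factor [Prim [Atom var]]]]]

8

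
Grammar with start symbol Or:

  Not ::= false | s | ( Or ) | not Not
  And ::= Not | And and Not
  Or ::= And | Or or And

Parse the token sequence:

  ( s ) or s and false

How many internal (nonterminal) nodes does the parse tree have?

[Or [Or [And [Not ( [Or [And [Not s]]] )]]] or [And [And [Not s]] and [Not false]]]

11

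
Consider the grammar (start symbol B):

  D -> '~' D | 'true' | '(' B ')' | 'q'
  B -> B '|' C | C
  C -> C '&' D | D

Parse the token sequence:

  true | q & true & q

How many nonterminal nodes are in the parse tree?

10

[B [B [C [D true]]] | [C [C [C [D q]] & [D true]] & [D q]]]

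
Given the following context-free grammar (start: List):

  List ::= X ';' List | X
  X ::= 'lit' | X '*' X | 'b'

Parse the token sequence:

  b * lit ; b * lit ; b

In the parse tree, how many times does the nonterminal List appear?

3

[List [X [X b] * [X lit]] ; [List [X [X b] * [X lit]] ; [List [X b]]]]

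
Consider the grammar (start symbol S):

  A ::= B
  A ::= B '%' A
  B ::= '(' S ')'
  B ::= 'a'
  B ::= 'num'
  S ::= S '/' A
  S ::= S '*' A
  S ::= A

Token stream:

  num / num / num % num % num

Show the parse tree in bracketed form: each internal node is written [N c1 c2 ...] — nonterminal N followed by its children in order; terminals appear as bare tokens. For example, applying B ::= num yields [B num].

S
S / A
S / A / A
A / A / A
B / A / A
num / A / A
num / B / A
num / num / A
num / num / B % A
num / num / num % A
num / num / num % B % A
num / num / num % num % A
num / num / num % num % B
num / num / num % num % num

[S [S [S [A [B num]]] / [A [B num]]] / [A [B num] % [A [B num] % [A [B num]]]]]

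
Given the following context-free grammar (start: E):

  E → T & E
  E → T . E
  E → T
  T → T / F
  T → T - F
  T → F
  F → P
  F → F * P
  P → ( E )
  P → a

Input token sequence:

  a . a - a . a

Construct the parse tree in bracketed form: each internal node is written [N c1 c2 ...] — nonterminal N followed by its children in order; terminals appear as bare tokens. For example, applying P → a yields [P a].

[E [T [F [P a]]] . [E [T [T [F [P a]]] - [F [P a]]] . [E [T [F [P a]]]]]]

E
T . E
F . E
P . E
a . E
a . T . E
a . T - F . E
a . F - F . E
a . P - F . E
a . a - F . E
a . a - P . E
a . a - a . E
a . a - a . T
a . a - a . F
a . a - a . P
a . a - a . a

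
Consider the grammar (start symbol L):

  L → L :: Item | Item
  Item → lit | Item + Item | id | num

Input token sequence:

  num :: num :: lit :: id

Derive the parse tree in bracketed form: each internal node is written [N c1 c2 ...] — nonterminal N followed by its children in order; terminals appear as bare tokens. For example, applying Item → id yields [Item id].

L
L :: Item
L :: Item :: Item
L :: Item :: Item :: Item
Item :: Item :: Item :: Item
num :: Item :: Item :: Item
num :: num :: Item :: Item
num :: num :: lit :: Item
num :: num :: lit :: id

[L [L [L [L [Item num]] :: [Item num]] :: [Item lit]] :: [Item id]]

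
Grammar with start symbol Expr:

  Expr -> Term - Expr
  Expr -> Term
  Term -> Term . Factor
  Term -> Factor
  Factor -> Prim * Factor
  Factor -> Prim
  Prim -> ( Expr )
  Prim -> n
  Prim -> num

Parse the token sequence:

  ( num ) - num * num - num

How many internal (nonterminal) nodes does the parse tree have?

[Expr [Term [Factor [Prim ( [Expr [Term [Factor [Prim num]]]] )]]] - [Expr [Term [Factor [Prim num] * [Factor [Prim num]]]] - [Expr [Term [Factor [Prim num]]]]]]

18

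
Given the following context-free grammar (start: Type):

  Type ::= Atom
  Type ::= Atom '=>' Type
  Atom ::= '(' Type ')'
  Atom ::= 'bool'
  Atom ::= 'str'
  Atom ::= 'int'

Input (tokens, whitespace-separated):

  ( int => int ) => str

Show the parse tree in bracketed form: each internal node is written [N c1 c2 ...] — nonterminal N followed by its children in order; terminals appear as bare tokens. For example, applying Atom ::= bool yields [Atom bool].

[Type [Atom ( [Type [Atom int] => [Type [Atom int]]] )] => [Type [Atom str]]]

Type
Atom => Type
( Type ) => Type
( Atom => Type ) => Type
( int => Type ) => Type
( int => Atom ) => Type
( int => int ) => Type
( int => int ) => Atom
( int => int ) => str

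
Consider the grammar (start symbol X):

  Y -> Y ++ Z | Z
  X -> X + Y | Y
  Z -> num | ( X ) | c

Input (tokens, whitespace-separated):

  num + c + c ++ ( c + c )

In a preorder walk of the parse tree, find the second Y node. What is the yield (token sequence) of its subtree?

[X [X [X [Y [Z num]]] + [Y [Z c]]] + [Y [Y [Z c]] ++ [Z ( [X [X [Y [Z c]]] + [Y [Z c]]] )]]]

c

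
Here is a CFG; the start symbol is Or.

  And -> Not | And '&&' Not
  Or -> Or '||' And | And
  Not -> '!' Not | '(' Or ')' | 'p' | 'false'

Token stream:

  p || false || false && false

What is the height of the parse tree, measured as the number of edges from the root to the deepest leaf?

5

[Or [Or [Or [And [Not p]]] || [And [Not false]]] || [And [And [Not false]] && [Not false]]]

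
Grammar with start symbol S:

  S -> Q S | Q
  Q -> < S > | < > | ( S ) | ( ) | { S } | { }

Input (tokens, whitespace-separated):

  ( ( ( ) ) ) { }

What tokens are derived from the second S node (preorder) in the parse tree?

[S [Q ( [S [Q ( [S [Q ( )]] )]] )] [S [Q { }]]]

( ( ) )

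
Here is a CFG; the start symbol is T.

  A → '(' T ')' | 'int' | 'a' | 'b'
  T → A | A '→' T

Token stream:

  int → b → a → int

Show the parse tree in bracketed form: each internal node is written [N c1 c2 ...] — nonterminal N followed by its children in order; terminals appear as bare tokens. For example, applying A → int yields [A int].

[T [A int] → [T [A b] → [T [A a] → [T [A int]]]]]

T
A → T
int → T
int → A → T
int → b → T
int → b → A → T
int → b → a → T
int → b → a → A
int → b → a → int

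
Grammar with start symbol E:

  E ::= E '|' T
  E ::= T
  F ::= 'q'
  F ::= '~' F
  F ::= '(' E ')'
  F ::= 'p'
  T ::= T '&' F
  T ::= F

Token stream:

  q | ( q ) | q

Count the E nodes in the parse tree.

[E [E [E [T [F q]]] | [T [F ( [E [T [F q]]] )]]] | [T [F q]]]

4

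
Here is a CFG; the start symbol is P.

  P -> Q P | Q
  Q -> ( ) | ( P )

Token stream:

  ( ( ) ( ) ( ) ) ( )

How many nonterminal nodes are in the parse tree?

[P [Q ( [P [Q ( )] [P [Q ( )] [P [Q ( )]]]] )] [P [Q ( )]]]

10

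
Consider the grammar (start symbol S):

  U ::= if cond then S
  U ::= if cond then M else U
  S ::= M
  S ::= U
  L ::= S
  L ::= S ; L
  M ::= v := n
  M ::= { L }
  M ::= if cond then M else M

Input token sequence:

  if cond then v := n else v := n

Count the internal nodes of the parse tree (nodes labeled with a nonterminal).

[S [M if cond then [M v := n] else [M v := n]]]

4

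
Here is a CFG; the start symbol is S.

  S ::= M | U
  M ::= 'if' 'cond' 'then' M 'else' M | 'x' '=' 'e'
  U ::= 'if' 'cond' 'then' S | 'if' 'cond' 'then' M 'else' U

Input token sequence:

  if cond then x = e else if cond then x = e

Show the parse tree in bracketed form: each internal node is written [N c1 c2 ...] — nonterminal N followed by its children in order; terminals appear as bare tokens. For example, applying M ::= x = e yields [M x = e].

S
U
if cond then M else U
if cond then x = e else U
if cond then x = e else if cond then S
if cond then x = e else if cond then M
if cond then x = e else if cond then x = e

[S [U if cond then [M x = e] else [U if cond then [S [M x = e]]]]]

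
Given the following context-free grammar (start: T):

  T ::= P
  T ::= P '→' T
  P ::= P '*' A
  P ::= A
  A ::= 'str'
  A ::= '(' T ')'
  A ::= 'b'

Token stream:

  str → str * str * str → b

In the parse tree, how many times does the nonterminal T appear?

3

[T [P [A str]] → [T [P [P [P [A str]] * [A str]] * [A str]] → [T [P [A b]]]]]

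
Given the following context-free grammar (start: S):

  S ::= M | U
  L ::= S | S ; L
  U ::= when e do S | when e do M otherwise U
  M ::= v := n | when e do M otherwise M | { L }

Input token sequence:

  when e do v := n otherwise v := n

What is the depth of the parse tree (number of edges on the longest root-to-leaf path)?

3

[S [M when e do [M v := n] otherwise [M v := n]]]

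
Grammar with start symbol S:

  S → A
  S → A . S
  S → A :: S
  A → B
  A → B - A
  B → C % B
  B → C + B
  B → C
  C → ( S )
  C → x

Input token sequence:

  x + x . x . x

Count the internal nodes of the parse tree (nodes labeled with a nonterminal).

[S [A [B [C x] + [B [C x]]]] . [S [A [B [C x]]] . [S [A [B [C x]]]]]]

14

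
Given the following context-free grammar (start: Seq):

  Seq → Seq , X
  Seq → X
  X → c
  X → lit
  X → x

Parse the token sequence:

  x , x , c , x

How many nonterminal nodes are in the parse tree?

[Seq [Seq [Seq [Seq [X x]] , [X x]] , [X c]] , [X x]]

8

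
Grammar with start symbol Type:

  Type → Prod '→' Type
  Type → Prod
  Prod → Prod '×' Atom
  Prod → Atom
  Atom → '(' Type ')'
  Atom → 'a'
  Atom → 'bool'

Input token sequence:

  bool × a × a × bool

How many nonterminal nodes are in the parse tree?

9

[Type [Prod [Prod [Prod [Prod [Atom bool]] × [Atom a]] × [Atom a]] × [Atom bool]]]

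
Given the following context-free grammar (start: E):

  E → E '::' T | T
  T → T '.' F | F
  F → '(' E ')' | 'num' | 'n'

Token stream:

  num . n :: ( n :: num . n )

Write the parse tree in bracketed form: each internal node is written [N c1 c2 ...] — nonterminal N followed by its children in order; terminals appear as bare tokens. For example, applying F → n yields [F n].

[E [E [T [T [F num]] . [F n]]] :: [T [F ( [E [E [T [F n]]] :: [T [T [F num]] . [F n]]] )]]]

E
E :: T
T :: T
T . F :: T
F . F :: T
num . F :: T
num . n :: T
num . n :: F
num . n :: ( E )
num . n :: ( E :: T )
num . n :: ( T :: T )
num . n :: ( F :: T )
num . n :: ( n :: T )
num . n :: ( n :: T . F )
num . n :: ( n :: F . F )
num . n :: ( n :: num . F )
num . n :: ( n :: num . n )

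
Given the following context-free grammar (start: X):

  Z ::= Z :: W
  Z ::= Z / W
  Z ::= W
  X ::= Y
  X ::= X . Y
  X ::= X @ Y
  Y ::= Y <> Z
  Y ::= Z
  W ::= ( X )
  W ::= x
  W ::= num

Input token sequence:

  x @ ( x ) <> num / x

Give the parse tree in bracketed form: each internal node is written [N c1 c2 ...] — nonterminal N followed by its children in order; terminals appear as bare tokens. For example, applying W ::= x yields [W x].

[X [X [Y [Z [W x]]]] @ [Y [Y [Z [W ( [X [Y [Z [W x]]]] )]]] <> [Z [Z [W num]] / [W x]]]]

X
X @ Y
Y @ Y
Z @ Y
W @ Y
x @ Y
x @ Y <> Z
x @ Z <> Z
x @ W <> Z
x @ ( X ) <> Z
x @ ( Y ) <> Z
x @ ( Z ) <> Z
x @ ( W ) <> Z
x @ ( x ) <> Z
x @ ( x ) <> Z / W
x @ ( x ) <> W / W
x @ ( x ) <> num / W
x @ ( x ) <> num / x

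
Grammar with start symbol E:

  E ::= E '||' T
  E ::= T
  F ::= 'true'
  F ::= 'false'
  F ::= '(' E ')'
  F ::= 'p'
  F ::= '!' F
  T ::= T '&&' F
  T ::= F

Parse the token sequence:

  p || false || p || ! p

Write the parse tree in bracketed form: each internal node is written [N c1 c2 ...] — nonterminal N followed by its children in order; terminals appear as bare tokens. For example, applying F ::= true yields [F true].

[E [E [E [E [T [F p]]] || [T [F false]]] || [T [F p]]] || [T [F ! [F p]]]]

E
E || T
E || T || T
E || T || T || T
T || T || T || T
F || T || T || T
p || T || T || T
p || F || T || T
p || false || T || T
p || false || F || T
p || false || p || T
p || false || p || F
p || false || p || ! F
p || false || p || ! p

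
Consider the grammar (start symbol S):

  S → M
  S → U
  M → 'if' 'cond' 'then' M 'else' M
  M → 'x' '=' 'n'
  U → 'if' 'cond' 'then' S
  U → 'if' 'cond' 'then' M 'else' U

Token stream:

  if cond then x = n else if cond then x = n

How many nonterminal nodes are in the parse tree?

6

[S [U if cond then [M x = n] else [U if cond then [S [M x = n]]]]]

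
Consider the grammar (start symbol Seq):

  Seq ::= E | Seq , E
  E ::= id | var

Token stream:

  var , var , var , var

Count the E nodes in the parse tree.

[Seq [Seq [Seq [Seq [E var]] , [E var]] , [E var]] , [E var]]

4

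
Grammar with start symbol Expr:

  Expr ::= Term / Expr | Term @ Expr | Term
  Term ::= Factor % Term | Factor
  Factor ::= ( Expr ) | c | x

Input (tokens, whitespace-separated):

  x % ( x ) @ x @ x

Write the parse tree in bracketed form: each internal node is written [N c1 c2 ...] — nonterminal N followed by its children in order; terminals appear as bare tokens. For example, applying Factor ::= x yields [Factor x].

Expr
Term @ Expr
Factor % Term @ Expr
x % Term @ Expr
x % Factor @ Expr
x % ( Expr ) @ Expr
x % ( Term ) @ Expr
x % ( Factor ) @ Expr
x % ( x ) @ Expr
x % ( x ) @ Term @ Expr
x % ( x ) @ Factor @ Expr
x % ( x ) @ x @ Expr
x % ( x ) @ x @ Term
x % ( x ) @ x @ Factor
x % ( x ) @ x @ x

[Expr [Term [Factor x] % [Term [Factor ( [Expr [Term [Factor x]]] )]]] @ [Expr [Term [Factor x]] @ [Expr [Term [Factor x]]]]]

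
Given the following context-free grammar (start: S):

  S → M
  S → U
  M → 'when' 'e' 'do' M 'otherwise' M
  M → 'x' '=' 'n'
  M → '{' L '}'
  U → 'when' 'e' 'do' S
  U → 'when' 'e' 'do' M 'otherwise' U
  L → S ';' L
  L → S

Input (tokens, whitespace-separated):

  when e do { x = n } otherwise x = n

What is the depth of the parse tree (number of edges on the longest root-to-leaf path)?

6

[S [M when e do [M { [L [S [M x = n]]] }] otherwise [M x = n]]]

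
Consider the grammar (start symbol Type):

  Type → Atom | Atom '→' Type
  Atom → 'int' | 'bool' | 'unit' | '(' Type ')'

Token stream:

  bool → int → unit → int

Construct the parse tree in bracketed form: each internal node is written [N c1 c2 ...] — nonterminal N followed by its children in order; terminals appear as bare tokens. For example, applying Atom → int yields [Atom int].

Type
Atom → Type
bool → Type
bool → Atom → Type
bool → int → Type
bool → int → Atom → Type
bool → int → unit → Type
bool → int → unit → Atom
bool → int → unit → int

[Type [Atom bool] → [Type [Atom int] → [Type [Atom unit] → [Type [Atom int]]]]]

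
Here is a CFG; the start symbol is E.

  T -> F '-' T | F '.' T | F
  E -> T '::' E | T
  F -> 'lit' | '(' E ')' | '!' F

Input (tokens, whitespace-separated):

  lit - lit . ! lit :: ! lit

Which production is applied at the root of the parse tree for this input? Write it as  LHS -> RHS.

E -> T '::' E

[E [T [F lit] - [T [F lit] . [T [F ! [F lit]]]]] :: [E [T [F ! [F lit]]]]]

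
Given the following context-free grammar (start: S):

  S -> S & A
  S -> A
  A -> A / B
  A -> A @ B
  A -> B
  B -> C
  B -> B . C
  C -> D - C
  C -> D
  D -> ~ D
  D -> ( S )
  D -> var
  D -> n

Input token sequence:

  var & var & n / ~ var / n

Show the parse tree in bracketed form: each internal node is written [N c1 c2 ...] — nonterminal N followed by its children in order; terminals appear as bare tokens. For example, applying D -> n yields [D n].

[S [S [S [A [B [C [D var]]]]] & [A [B [C [D var]]]]] & [A [A [A [B [C [D n]]]] / [B [C [D ~ [D var]]]]] / [B [C [D n]]]]]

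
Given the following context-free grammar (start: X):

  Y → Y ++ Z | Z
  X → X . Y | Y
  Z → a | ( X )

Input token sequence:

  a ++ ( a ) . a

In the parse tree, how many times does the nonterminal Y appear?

4

[X [X [Y [Y [Z a]] ++ [Z ( [X [Y [Z a]]] )]]] . [Y [Z a]]]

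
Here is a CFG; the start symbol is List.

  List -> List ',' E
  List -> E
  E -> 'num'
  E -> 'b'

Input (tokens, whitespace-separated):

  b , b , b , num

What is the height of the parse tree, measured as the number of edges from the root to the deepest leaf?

[List [List [List [List [E b]] , [E b]] , [E b]] , [E num]]

5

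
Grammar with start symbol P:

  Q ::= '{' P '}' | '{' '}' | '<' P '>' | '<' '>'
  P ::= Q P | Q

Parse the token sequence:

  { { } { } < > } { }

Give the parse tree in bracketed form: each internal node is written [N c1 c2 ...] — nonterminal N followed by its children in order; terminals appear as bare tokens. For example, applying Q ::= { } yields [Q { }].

P
Q P
{ P } P
{ Q P } P
{ { } P } P
{ { } Q P } P
{ { } { } P } P
{ { } { } Q } P
{ { } { } < > } P
{ { } { } < > } Q
{ { } { } < > } { }

[P [Q { [P [Q { }] [P [Q { }] [P [Q < >]]]] }] [P [Q { }]]]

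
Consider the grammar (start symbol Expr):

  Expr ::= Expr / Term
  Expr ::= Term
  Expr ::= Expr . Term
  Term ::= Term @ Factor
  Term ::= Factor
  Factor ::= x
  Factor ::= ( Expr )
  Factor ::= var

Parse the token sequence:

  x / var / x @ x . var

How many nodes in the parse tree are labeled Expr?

[Expr [Expr [Expr [Expr [Term [Factor x]]] / [Term [Factor var]]] / [Term [Term [Factor x]] @ [Factor x]]] . [Term [Factor var]]]

4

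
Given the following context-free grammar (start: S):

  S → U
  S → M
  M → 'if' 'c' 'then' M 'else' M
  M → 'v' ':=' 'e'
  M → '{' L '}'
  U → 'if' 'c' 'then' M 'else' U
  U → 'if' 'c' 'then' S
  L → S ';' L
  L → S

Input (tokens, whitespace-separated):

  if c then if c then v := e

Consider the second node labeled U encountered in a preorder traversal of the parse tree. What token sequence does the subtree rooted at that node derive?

[S [U if c then [S [U if c then [S [M v := e]]]]]]

if c then v := e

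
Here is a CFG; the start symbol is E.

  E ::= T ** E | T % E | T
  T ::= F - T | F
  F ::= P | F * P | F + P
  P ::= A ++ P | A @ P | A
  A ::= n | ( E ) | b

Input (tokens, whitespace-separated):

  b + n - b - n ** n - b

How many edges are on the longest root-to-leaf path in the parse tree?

[E [T [F [F [P [A b]]] + [P [A n]]] - [T [F [P [A b]]] - [T [F [P [A n]]]]]] ** [E [T [F [P [A n]]] - [T [F [P [A b]]]]]]]

7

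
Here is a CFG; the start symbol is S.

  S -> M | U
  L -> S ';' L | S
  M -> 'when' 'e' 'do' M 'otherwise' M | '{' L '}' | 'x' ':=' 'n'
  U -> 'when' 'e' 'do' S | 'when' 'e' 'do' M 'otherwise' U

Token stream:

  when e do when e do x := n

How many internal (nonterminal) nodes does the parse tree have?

6

[S [U when e do [S [U when e do [S [M x := n]]]]]]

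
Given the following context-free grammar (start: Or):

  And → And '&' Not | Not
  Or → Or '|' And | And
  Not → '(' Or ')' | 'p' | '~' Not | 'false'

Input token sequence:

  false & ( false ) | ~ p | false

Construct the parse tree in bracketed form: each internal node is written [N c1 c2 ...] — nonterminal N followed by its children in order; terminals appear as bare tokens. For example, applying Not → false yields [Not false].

[Or [Or [Or [And [And [Not false]] & [Not ( [Or [And [Not false]]] )]]] | [And [Not ~ [Not p]]]] | [And [Not false]]]

Or
Or | And
Or | And | And
And | And | And
And & Not | And | And
Not & Not | And | And
false & Not | And | And
false & ( Or ) | And | And
false & ( And ) | And | And
false & ( Not ) | And | And
false & ( false ) | And | And
false & ( false ) | Not | And
false & ( false ) | ~ Not | And
false & ( false ) | ~ p | And
false & ( false ) | ~ p | Not
false & ( false ) | ~ p | false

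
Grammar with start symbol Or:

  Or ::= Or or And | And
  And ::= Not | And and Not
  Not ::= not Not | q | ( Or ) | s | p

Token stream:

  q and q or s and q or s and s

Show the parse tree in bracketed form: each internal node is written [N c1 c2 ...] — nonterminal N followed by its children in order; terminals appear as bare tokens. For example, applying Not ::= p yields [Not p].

[Or [Or [Or [And [And [Not q]] and [Not q]]] or [And [And [Not s]] and [Not q]]] or [And [And [Not s]] and [Not s]]]

Or
Or or And
Or or And or And
And or And or And
And and Not or And or And
Not and Not or And or And
q and Not or And or And
q and q or And or And
q and q or And and Not or And
q and q or Not and Not or And
q and q or s and Not or And
q and q or s and q or And
q and q or s and q or And and Not
q and q or s and q or Not and Not
q and q or s and q or s and Not
q and q or s and q or s and s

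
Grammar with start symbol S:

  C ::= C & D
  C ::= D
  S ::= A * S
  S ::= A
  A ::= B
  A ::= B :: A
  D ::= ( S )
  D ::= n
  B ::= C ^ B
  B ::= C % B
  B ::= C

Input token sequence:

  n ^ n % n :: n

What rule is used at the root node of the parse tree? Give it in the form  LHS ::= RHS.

S ::= A

[S [A [B [C [D n]] ^ [B [C [D n]] % [B [C [D n]]]]] :: [A [B [C [D n]]]]]]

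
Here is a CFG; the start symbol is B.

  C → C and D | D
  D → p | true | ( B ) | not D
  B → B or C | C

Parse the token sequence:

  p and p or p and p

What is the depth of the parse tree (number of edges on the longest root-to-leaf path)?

5

[B [B [C [C [D p]] and [D p]]] or [C [C [D p]] and [D p]]]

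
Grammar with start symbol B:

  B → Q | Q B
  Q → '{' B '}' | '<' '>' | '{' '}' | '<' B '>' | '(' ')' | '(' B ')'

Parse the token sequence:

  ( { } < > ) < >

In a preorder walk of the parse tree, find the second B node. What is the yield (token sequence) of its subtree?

{ } < >

[B [Q ( [B [Q { }] [B [Q < >]]] )] [B [Q < >]]]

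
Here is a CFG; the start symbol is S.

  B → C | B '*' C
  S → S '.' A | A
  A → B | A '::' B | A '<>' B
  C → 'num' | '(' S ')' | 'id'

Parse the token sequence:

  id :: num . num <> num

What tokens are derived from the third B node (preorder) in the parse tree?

[S [S [A [A [B [C id]]] :: [B [C num]]]] . [A [A [B [C num]]] <> [B [C num]]]]

num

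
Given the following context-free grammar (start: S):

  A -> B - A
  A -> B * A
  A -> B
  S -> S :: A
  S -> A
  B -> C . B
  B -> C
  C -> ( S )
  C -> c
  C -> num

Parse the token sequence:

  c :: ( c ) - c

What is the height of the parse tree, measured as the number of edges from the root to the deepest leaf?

[S [S [A [B [C c]]]] :: [A [B [C ( [S [A [B [C c]]]] )]] - [A [B [C c]]]]]

8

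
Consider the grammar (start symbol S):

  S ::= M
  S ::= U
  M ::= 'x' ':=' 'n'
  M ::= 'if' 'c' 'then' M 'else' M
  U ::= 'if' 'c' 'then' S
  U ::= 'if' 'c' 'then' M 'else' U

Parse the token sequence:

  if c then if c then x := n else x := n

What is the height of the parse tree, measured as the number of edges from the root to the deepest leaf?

5

[S [U if c then [S [M if c then [M x := n] else [M x := n]]]]]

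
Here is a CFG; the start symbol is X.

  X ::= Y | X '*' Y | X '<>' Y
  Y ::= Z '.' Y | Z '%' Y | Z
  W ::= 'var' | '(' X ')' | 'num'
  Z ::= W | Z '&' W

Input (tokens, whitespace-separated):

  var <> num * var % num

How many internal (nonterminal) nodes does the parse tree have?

15

[X [X [X [Y [Z [W var]]]] <> [Y [Z [W num]]]] * [Y [Z [W var]] % [Y [Z [W num]]]]]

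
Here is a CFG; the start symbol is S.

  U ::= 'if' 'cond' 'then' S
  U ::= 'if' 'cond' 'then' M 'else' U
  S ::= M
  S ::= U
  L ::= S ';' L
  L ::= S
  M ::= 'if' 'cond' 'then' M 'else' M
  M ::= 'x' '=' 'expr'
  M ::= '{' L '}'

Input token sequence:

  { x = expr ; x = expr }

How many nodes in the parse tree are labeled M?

3

[S [M { [L [S [M x = expr]] ; [L [S [M x = expr]]]] }]]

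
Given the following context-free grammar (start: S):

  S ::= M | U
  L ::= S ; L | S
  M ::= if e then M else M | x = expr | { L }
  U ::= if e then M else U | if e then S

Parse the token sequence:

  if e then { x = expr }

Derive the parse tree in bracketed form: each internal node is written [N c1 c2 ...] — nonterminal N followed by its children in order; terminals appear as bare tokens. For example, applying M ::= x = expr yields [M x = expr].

S
U
if e then S
if e then M
if e then { L }
if e then { S }
if e then { M }
if e then { x = expr }

[S [U if e then [S [M { [L [S [M x = expr]]] }]]]]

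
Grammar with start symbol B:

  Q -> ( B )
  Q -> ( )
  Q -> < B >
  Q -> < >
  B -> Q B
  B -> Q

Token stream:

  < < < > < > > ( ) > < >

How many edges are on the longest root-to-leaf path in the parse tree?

7

[B [Q < [B [Q < [B [Q < >] [B [Q < >]]] >] [B [Q ( )]]] >] [B [Q < >]]]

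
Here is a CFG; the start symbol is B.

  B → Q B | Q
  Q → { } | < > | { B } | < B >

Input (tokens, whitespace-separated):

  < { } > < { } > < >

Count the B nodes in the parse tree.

[B [Q < [B [Q { }]] >] [B [Q < [B [Q { }]] >] [B [Q < >]]]]

5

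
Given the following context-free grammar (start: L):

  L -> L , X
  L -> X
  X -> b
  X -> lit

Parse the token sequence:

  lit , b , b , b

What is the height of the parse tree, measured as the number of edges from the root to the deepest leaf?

[L [L [L [L [X lit]] , [X b]] , [X b]] , [X b]]

5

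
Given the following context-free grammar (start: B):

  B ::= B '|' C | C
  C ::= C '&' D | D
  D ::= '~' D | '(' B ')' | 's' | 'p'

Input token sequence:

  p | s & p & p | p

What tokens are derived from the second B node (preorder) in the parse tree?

[B [B [B [C [D p]]] | [C [C [C [D s]] & [D p]] & [D p]]] | [C [D p]]]

p | s & p & p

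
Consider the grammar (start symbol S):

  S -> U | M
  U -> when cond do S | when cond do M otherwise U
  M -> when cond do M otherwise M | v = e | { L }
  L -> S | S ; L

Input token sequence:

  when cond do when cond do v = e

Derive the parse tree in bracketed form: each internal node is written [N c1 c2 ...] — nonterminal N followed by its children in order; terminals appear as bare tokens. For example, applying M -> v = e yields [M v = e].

S
U
when cond do S
when cond do U
when cond do when cond do S
when cond do when cond do M
when cond do when cond do v = e

[S [U when cond do [S [U when cond do [S [M v = e]]]]]]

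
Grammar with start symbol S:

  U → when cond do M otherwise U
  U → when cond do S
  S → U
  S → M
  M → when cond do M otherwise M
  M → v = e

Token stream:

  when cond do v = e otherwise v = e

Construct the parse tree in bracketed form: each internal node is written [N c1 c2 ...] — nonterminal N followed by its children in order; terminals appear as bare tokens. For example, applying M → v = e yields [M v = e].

[S [M when cond do [M v = e] otherwise [M v = e]]]

S
M
when cond do M otherwise M
when cond do v = e otherwise M
when cond do v = e otherwise v = e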